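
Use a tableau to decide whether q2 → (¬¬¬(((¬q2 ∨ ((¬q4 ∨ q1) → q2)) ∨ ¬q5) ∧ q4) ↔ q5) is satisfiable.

Satisfiable

Initial set: {T (q2 → (¬¬¬(((¬q2 ∨ ((¬q4 ∨ q1) → q2)) ∨ ¬q5) ∧ q4) ↔ q5))}.
T (q2 → (¬¬¬(((¬q2 ∨ ((¬q4 ∨ q1) → q2)) ∨ ¬q5) ∧ q4) ↔ q5)): β-rule — branch into F q2  //  T (¬¬¬(((¬q2 ∨ ((¬q4 ∨ q1) → q2)) ∨ ¬q5) ∧ q4) ↔ q5).
  branch 1 (add F q2):
    ○ open, literals {q2=false}.
  branch 2 (add T (¬¬¬(((¬q2 ∨ ((¬q4 ∨ q1) → q2)) ∨ ¬q5) ∧ q4) ↔ q5)):
    T (¬¬¬(((¬q2 ∨ ((¬q4 ∨ q1) → q2)) ∨ ¬q5) ∧ q4) ↔ q5): β-rule — branch into T ¬¬¬(((¬q2 ∨ ((¬q4 ∨ q1) → q2)) ∨ ¬q5) ∧ q4), T q5  //  F ¬¬¬(((¬q2 ∨ ((¬q4 ∨ q1) → q2)) ∨ ¬q5) ∧ q4), F q5.
      branch 2.1 (add T ¬¬¬(((¬q2 ∨ ((¬q4 ∨ q1) → q2)) ∨ ¬q5) ∧ q4), T q5):
        T ¬¬¬(((¬q2 ∨ ((¬q4 ∨ q1) → q2)) ∨ ¬q5) ∧ q4): drop double negation, giving T ¬(((¬q2 ∨ ((¬q4 ∨ q1) → q2)) ∨ ¬q5) ∧ q4).
        T ¬(((¬q2 ∨ ((¬q4 ∨ q1) → q2)) ∨ ¬q5) ∧ q4): β-rule — branch into F ((¬q2 ∨ ((¬q4 ∨ q1) → q2)) ∨ ¬q5)  //  F q4.
          branch 2.1.1 (add F ((¬q2 ∨ ((¬q4 ∨ q1) → q2)) ∨ ¬q5)):
            F ((¬q2 ∨ ((¬q4 ∨ q1) → q2)) ∨ ¬q5): α-rule — add F (¬q2 ∨ ((¬q4 ∨ q1) → q2)), F ¬q5.
            F (¬q2 ∨ ((¬q4 ∨ q1) → q2)): α-rule — add F ¬q2, F ((¬q4 ∨ q1) → q2).
            F ((¬q4 ∨ q1) → q2): α-rule — add T (¬q4 ∨ q1), F q2.
            × closes — contains both q2 and ¬q2.
          branch 2.1.2 (add F q4):
            ○ open, literals {q4=false, q5=true}.
      branch 2.2 (add F ¬¬¬(((¬q2 ∨ ((¬q4 ∨ q1) → q2)) ∨ ¬q5) ∧ q4), F q5):
        F ¬¬¬(((¬q2 ∨ ((¬q4 ∨ q1) → q2)) ∨ ¬q5) ∧ q4): drop double negation, giving F ¬(((¬q2 ∨ ((¬q4 ∨ q1) → q2)) ∨ ¬q5) ∧ q4).
        F ¬(((¬q2 ∨ ((¬q4 ∨ q1) → q2)) ∨ ¬q5) ∧ q4): α-rule — add T ((¬q2 ∨ ((¬q4 ∨ q1) → q2)) ∨ ¬q5), T q4.
        T ((¬q2 ∨ ((¬q4 ∨ q1) → q2)) ∨ ¬q5): β-rule — branch into T (¬q2 ∨ ((¬q4 ∨ q1) → q2))  //  T ¬q5.
          branch 2.2.1 (add T (¬q2 ∨ ((¬q4 ∨ q1) → q2))):
            T (¬q2 ∨ ((¬q4 ∨ q1) → q2)): β-rule — branch into T ¬q2  //  T ((¬q4 ∨ q1) → q2).
              branch 2.2.1.1 (add T ¬q2):
                ○ open, literals {q2=false, q4=true, q5=false}.
              branch 2.2.1.2 (add T ((¬q4 ∨ q1) → q2)):
                T ((¬q4 ∨ q1) → q2): β-rule — branch into F (¬q4 ∨ q1)  //  T q2.
                  branch 2.2.1.2.1 (add F (¬q4 ∨ q1)):
                    F (¬q4 ∨ q1): α-rule — add F ¬q4, F q1.
                    ○ open, literals {q1=false, q4=true, q5=false}.
                  branch 2.2.1.2.2 (add T q2):
                    ○ open, literals {q2=true, q4=true, q5=false}.
          branch 2.2.2 (add T ¬q5):
            ○ open, literals {q4=true, q5=false}.
1 branch closed, 6 open.
An open branch gives a satisfying assignment: q2=false.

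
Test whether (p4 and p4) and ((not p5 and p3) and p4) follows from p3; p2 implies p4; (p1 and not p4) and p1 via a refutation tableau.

Initial set: {p3; (p2 implies p4); ((p1 and not p4) and p1); not ((p4 and p4) and ((not p5 and p3) and p4))}.
((p1 and not p4) and p1): α-rule — add (p1 and not p4), p1.
(p1 and not p4): α-rule — add p1, not p4.
(p2 implies p4): β-rule — branch into not p2  //  p4.
  branch 1 (add not p2):
    not ((p4 and p4) and ((not p5 and p3) and p4)): β-rule — branch into not (p4 and p4)  //  not ((not p5 and p3) and p4).
      branch 1.1 (add not (p4 and p4)):
        not (p4 and p4): β-rule — branch into not p4  //  not p4.
          branch 1.1.1 (add not p4):
            ○ open, literals {p1=true, p2=false, p3=true, p4=false}.
          branch 1.1.2 (add not p4):
            ○ open, literals {p1=true, p2=false, p3=true, p4=false}.
      branch 1.2 (add not ((not p5 and p3) and p4)):
        not ((not p5 and p3) and p4): β-rule — branch into not (not p5 and p3)  //  not p4.
          branch 1.2.1 (add not (not p5 and p3)):
            not (not p5 and p3): β-rule — branch into not not p5  //  not p3.
              branch 1.2.1.1 (add not not p5):
                ○ open, literals {p1=true, p2=false, p3=true, p4=false, p5=true}.
              branch 1.2.1.2 (add not p3):
                × closes — contains both p3 and not p3.
          branch 1.2.2 (add not p4):
            ○ open, literals {p1=true, p2=false, p3=true, p4=false}.
  branch 2 (add p4):
    × closes — contains both p4 and not p4.
2 branches closed, 4 open.
An open branch gives a countermodel: p1=true, p2=false, p3=true, p4=false (unmentioned atoms arbitrary); the premises hold there but the conclusion fails.

No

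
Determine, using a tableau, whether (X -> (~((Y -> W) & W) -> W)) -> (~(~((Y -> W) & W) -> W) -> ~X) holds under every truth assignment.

Assume the negation and expand:
Initial set: {~((X -> (~((Y -> W) & W) -> W)) -> (~(~((Y -> W) & W) -> W) -> ~X))}.
~((X -> (~((Y -> W) & W) -> W)) -> (~(~((Y -> W) & W) -> W) -> ~X)): α-rule — add (X -> (~((Y -> W) & W) -> W)), ~(~(~((Y -> W) & W) -> W) -> ~X).
~(~(~((Y -> W) & W) -> W) -> ~X): α-rule — add ~(~((Y -> W) & W) -> W), ~~X.
~(~((Y -> W) & W) -> W): α-rule — add ~((Y -> W) & W), ~W.
(X -> (~((Y -> W) & W) -> W)): β-rule — branch into ~X  //  (~((Y -> W) & W) -> W).
  branch 1 (add ~X):
    × closes — contains both X and ~X.
  branch 2 (add (~((Y -> W) & W) -> W)):
    ~((Y -> W) & W): β-rule — branch into ~(Y -> W)  //  ~W.
      branch 2.1 (add ~(Y -> W)):
        ~(Y -> W): α-rule — add Y, ~W.
        (~((Y -> W) & W) -> W): β-rule — branch into ~~((Y -> W) & W)  //  W.
          branch 2.1.1 (add ~~((Y -> W) & W)):
            ~~((Y -> W) & W): α-rule — add (Y -> W), W.
            × closes — contains both W and ~W.
          branch 2.1.2 (add W):
            × closes — contains both W and ~W.
      branch 2.2 (add ~W):
        (~((Y -> W) & W) -> W): β-rule — branch into ~~((Y -> W) & W)  //  W.
          branch 2.2.1 (add ~~((Y -> W) & W)):
            ~~((Y -> W) & W): α-rule — add (Y -> W), W.
            × closes — contains both W and ~W.
          branch 2.2.2 (add W):
            × closes — contains both W and ~W.
All 5 branches close.
Every branch closed, so the negation is unsatisfiable and the formula is valid.

Valid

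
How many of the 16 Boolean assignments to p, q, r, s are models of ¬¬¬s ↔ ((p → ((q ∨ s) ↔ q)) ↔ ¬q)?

10

Initial set: {(¬¬¬s ↔ ((p → ((q ∨ s) ↔ q)) ↔ ¬q))}.
(¬¬¬s ↔ ((p → ((q ∨ s) ↔ q)) ↔ ¬q)): β-rule — branch into ¬¬¬s, ((p → ((q ∨ s) ↔ q)) ↔ ¬q)  //  ¬¬¬¬s, ¬((p → ((q ∨ s) ↔ q)) ↔ ¬q).
  branch 1 (add ¬¬¬s, ((p → ((q ∨ s) ↔ q)) ↔ ¬q)):
    ¬¬¬s: drop double negation, giving ¬s.
    ((p → ((q ∨ s) ↔ q)) ↔ ¬q): β-rule — branch into (p → ((q ∨ s) ↔ q)), ¬q  //  ¬(p → ((q ∨ s) ↔ q)), ¬¬q.
      branch 1.1 (add (p → ((q ∨ s) ↔ q)), ¬q):
        (p → ((q ∨ s) ↔ q)): β-rule — branch into ¬p  //  ((q ∨ s) ↔ q).
          branch 1.1.1 (add ¬p):
            ○ open, literals {p=false, q=false, s=false}.
          branch 1.1.2 (add ((q ∨ s) ↔ q)):
            ((q ∨ s) ↔ q): β-rule — branch into (q ∨ s), q  //  ¬(q ∨ s), ¬q.
              branch 1.1.2.1 (add (q ∨ s), q):
                × closes — contains both q and ¬q.
              branch 1.1.2.2 (add ¬(q ∨ s), ¬q):
                ¬(q ∨ s): α-rule — add ¬q, ¬s.
                ○ open, literals {q=false, s=false}.
      branch 1.2 (add ¬(p → ((q ∨ s) ↔ q)), ¬¬q):
        ¬(p → ((q ∨ s) ↔ q)): α-rule — add p, ¬((q ∨ s) ↔ q).
        ¬((q ∨ s) ↔ q): β-rule — branch into (q ∨ s), ¬q  //  ¬(q ∨ s), q.
          branch 1.2.1 (add (q ∨ s), ¬q):
            × closes — contains both q and ¬q.
          branch 1.2.2 (add ¬(q ∨ s), q):
            ¬(q ∨ s): α-rule — add ¬q, ¬s.
            × closes — contains both q and ¬q.
  branch 2 (add ¬¬¬¬s, ¬((p → ((q ∨ s) ↔ q)) ↔ ¬q)):
    ¬¬¬¬s: drop double negation, giving ¬¬s.
    ¬((p → ((q ∨ s) ↔ q)) ↔ ¬q): β-rule — branch into (p → ((q ∨ s) ↔ q)), ¬¬q  //  ¬(p → ((q ∨ s) ↔ q)), ¬q.
      branch 2.1 (add (p → ((q ∨ s) ↔ q)), ¬¬q):
        (p → ((q ∨ s) ↔ q)): β-rule — branch into ¬p  //  ((q ∨ s) ↔ q).
          branch 2.1.1 (add ¬p):
            ○ open, literals {p=false, q=true, s=true}.
          branch 2.1.2 (add ((q ∨ s) ↔ q)):
            ((q ∨ s) ↔ q): β-rule — branch into (q ∨ s), q  //  ¬(q ∨ s), ¬q.
              branch 2.1.2.1 (add (q ∨ s), q):
                (q ∨ s): β-rule — branch into q  //  s.
                  branch 2.1.2.1.1 (add q):
                    ○ open, literals {q=true, s=true}.
                  branch 2.1.2.1.2 (add s):
                    ○ open, literals {q=true, s=true}.
              branch 2.1.2.2 (add ¬(q ∨ s), ¬q):
                × closes — contains both q and ¬q.
      branch 2.2 (add ¬(p → ((q ∨ s) ↔ q)), ¬q):
        ¬(p → ((q ∨ s) ↔ q)): α-rule — add p, ¬((q ∨ s) ↔ q).
        ¬((q ∨ s) ↔ q): β-rule — branch into (q ∨ s), ¬q  //  ¬(q ∨ s), q.
          branch 2.2.1 (add (q ∨ s), ¬q):
            (q ∨ s): β-rule — branch into q  //  s.
              branch 2.2.1.1 (add q):
                × closes — contains both q and ¬q.
              branch 2.2.1.2 (add s):
                ○ open, literals {p=true, q=false, s=true}.
          branch 2.2.2 (add ¬(q ∨ s), q):
            × closes — contains both q and ¬q.
6 branches closed, 6 open.
Each open branch fixes some atoms; the unmentioned ones are free. Counting distinct full assignments: branch {p=false, q=false, s=false} (r) contributes 2 new; branch {q=false, s=false} (p, r) contributes 2 new; branch {p=false, q=true, s=true} (r) contributes 2 new; branch {q=true, s=true} (p, r) contributes 2 new; branch {q=true, s=true} (p, r) contributes 0 new; branch {p=true, q=false, s=true} (r) contributes 2 new. Total: 10.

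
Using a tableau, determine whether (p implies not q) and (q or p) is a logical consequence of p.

No

Initial set: {p; not ((p implies not q) and (q or p))}.
not ((p implies not q) and (q or p)): β-rule — branch into not (p implies not q)  //  not (q or p).
  branch 1 (add not (p implies not q)):
    not (p implies not q): α-rule — add p, not not q.
    ○ open, literals {p=true, q=true}.
  branch 2 (add not (q or p)):
    not (q or p): α-rule — add not q, not p.
    × closes — contains both p and not p.
1 branch closed, 1 open.
An open branch gives a countermodel: p=true, q=true (unmentioned atoms arbitrary); the premises hold there but the conclusion fails.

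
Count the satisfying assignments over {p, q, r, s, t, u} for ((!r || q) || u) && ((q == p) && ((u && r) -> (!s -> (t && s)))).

24

Initial set: {(((!r || q) || u) && ((q == p) && ((u && r) -> (!s -> (t && s)))))}.
(((!r || q) || u) && ((q == p) && ((u && r) -> (!s -> (t && s))))): α-rule — add ((!r || q) || u), ((q == p) && ((u && r) -> (!s -> (t && s)))).
((q == p) && ((u && r) -> (!s -> (t && s)))): α-rule — add (q == p), ((u && r) -> (!s -> (t && s))).
((!r || q) || u): β-rule — branch into (!r || q)  //  u.
  branch 1 (add (!r || q)):
    (q == p): β-rule — branch into q, p  //  !q, !p.
      branch 1.1 (add q, p):
        ((u && r) -> (!s -> (t && s))): β-rule — branch into !(u && r)  //  (!s -> (t && s)).
          branch 1.1.1 (add !(u && r)):
            (!r || q): β-rule — branch into !r  //  q.
              branch 1.1.1.1 (add !r):
                !(u && r): β-rule — branch into !u  //  !r.
                  branch 1.1.1.1.1 (add !u):
                    ○ open, literals {p=1, q=1, r=0, u=0}.
                  branch 1.1.1.1.2 (add !r):
                    ○ open, literals {p=1, q=1, r=0}.
              branch 1.1.1.2 (add q):
                !(u && r): β-rule — branch into !u  //  !r.
                  branch 1.1.1.2.1 (add !u):
                    ○ open, literals {p=1, q=1, u=0}.
                  branch 1.1.1.2.2 (add !r):
                    ○ open, literals {p=1, q=1, r=0}.
          branch 1.1.2 (add (!s -> (t && s))):
            (!r || q): β-rule — branch into !r  //  q.
              branch 1.1.2.1 (add !r):
                (!s -> (t && s)): β-rule — branch into !!s  //  (t && s).
                  branch 1.1.2.1.1 (add !!s):
                    ○ open, literals {p=1, q=1, r=0, s=1}.
                  branch 1.1.2.1.2 (add (t && s)):
                    (t && s): α-rule — add t, s.
                    ○ open, literals {p=1, q=1, r=0, s=1, t=1}.
              branch 1.1.2.2 (add q):
                (!s -> (t && s)): β-rule — branch into !!s  //  (t && s).
                  branch 1.1.2.2.1 (add !!s):
                    ○ open, literals {p=1, q=1, s=1}.
                  branch 1.1.2.2.2 (add (t && s)):
                    (t && s): α-rule — add t, s.
                    ○ open, literals {p=1, q=1, s=1, t=1}.
      branch 1.2 (add !q, !p):
        ((u && r) -> (!s -> (t && s))): β-rule — branch into !(u && r)  //  (!s -> (t && s)).
          branch 1.2.1 (add !(u && r)):
            (!r || q): β-rule — branch into !r  //  q.
              branch 1.2.1.1 (add !r):
                !(u && r): β-rule — branch into !u  //  !r.
                  branch 1.2.1.1.1 (add !u):
                    ○ open, literals {p=0, q=0, r=0, u=0}.
                  branch 1.2.1.1.2 (add !r):
                    ○ open, literals {p=0, q=0, r=0}.
              branch 1.2.1.2 (add q):
                × closes — contains both q and !q.
          branch 1.2.2 (add (!s -> (t && s))):
            (!r || q): β-rule — branch into !r  //  q.
              branch 1.2.2.1 (add !r):
                (!s -> (t && s)): β-rule — branch into !!s  //  (t && s).
                  branch 1.2.2.1.1 (add !!s):
                    ○ open, literals {p=0, q=0, r=0, s=1}.
                  branch 1.2.2.1.2 (add (t && s)):
                    (t && s): α-rule — add t, s.
                    ○ open, literals {p=0, q=0, r=0, s=1, t=1}.
              branch 1.2.2.2 (add q):
                × closes — contains both q and !q.
  branch 2 (add u):
    (q == p): β-rule — branch into q, p  //  !q, !p.
      branch 2.1 (add q, p):
        ((u && r) -> (!s -> (t && s))): β-rule — branch into !(u && r)  //  (!s -> (t && s)).
          branch 2.1.1 (add !(u && r)):
            !(u && r): β-rule — branch into !u  //  !r.
              branch 2.1.1.1 (add !u):
                × closes — contains both u and !u.
              branch 2.1.1.2 (add !r):
                ○ open, literals {p=1, q=1, r=0, u=1}.
          branch 2.1.2 (add (!s -> (t && s))):
            (!s -> (t && s)): β-rule — branch into !!s  //  (t && s).
              branch 2.1.2.1 (add !!s):
                ○ open, literals {p=1, q=1, s=1, u=1}.
              branch 2.1.2.2 (add (t && s)):
                (t && s): α-rule — add t, s.
                ○ open, literals {p=1, q=1, s=1, t=1, u=1}.
      branch 2.2 (add !q, !p):
        ((u && r) -> (!s -> (t && s))): β-rule — branch into !(u && r)  //  (!s -> (t && s)).
          branch 2.2.1 (add !(u && r)):
            !(u && r): β-rule — branch into !u  //  !r.
              branch 2.2.1.1 (add !u):
                × closes — contains both u and !u.
              branch 2.2.1.2 (add !r):
                ○ open, literals {p=0, q=0, r=0, u=1}.
          branch 2.2.2 (add (!s -> (t && s))):
            (!s -> (t && s)): β-rule — branch into !!s  //  (t && s).
              branch 2.2.2.1 (add !!s):
                ○ open, literals {p=0, q=0, s=1, u=1}.
              branch 2.2.2.2 (add (t && s)):
                (t && s): α-rule — add t, s.
                ○ open, literals {p=0, q=0, s=1, t=1, u=1}.
4 branches closed, 18 open.
Each open branch fixes some atoms; the unmentioned ones are free. Counting distinct full assignments: branch {p=1, q=1, r=0, u=0} (s, t) contributes 4 new; branch {p=1, q=1, r=0} (s, t, u) contributes 4 new; branch {p=1, q=1, u=0} (r, s, t) contributes 4 new; branch {p=1, q=1, r=0} (s, t, u) contributes 0 new; branch {p=1, q=1, r=0, s=1} (t, u) contributes 0 new; branch {p=1, q=1, r=0, s=1, t=1} (u) contributes 0 new; branch {p=1, q=1, s=1} (r, t, u) contributes 2 new; branch {p=1, q=1, s=1, t=1} (r, u) contributes 0 new; branch {p=0, q=0, r=0, u=0} (s, t) contributes 4 new; branch {p=0, q=0, r=0} (s, t, u) contributes 4 new; branch {p=0, q=0, r=0, s=1} (t, u) contributes 0 new; branch {p=0, q=0, r=0, s=1, t=1} (u) contributes 0 new; branch {p=1, q=1, r=0, u=1} (s, t) contributes 0 new; branch {p=1, q=1, s=1, u=1} (r, t) contributes 0 new; branch {p=1, q=1, s=1, t=1, u=1} (r) contributes 0 new; branch {p=0, q=0, r=0, u=1} (s, t) contributes 0 new; branch {p=0, q=0, s=1, u=1} (r, t) contributes 2 new; branch {p=0, q=0, s=1, t=1, u=1} (r) contributes 0 new. Total: 24.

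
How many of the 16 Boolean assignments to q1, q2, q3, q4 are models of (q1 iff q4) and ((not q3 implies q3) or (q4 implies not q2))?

7

Initial set: {((q1 iff q4) and ((not q3 implies q3) or (q4 implies not q2)))}.
((q1 iff q4) and ((not q3 implies q3) or (q4 implies not q2))): α-rule — add (q1 iff q4), ((not q3 implies q3) or (q4 implies not q2)).
(q1 iff q4): β-rule — branch into q1, q4  //  not q1, not q4.
  branch 1 (add q1, q4):
    ((not q3 implies q3) or (q4 implies not q2)): β-rule — branch into (not q3 implies q3)  //  (q4 implies not q2).
      branch 1.1 (add (not q3 implies q3)):
        (not q3 implies q3): β-rule — branch into not not q3  //  q3.
          branch 1.1.1 (add not not q3):
            ○ open, literals {q1=T, q3=T, q4=T}.
          branch 1.1.2 (add q3):
            ○ open, literals {q1=T, q3=T, q4=T}.
      branch 1.2 (add (q4 implies not q2)):
        (q4 implies not q2): β-rule — branch into not q4  //  not q2.
          branch 1.2.1 (add not q4):
            × closes — contains both q4 and not q4.
          branch 1.2.2 (add not q2):
            ○ open, literals {q1=T, q2=F, q4=T}.
  branch 2 (add not q1, not q4):
    ((not q3 implies q3) or (q4 implies not q2)): β-rule — branch into (not q3 implies q3)  //  (q4 implies not q2).
      branch 2.1 (add (not q3 implies q3)):
        (not q3 implies q3): β-rule — branch into not not q3  //  q3.
          branch 2.1.1 (add not not q3):
            ○ open, literals {q1=F, q3=T, q4=F}.
          branch 2.1.2 (add q3):
            ○ open, literals {q1=F, q3=T, q4=F}.
      branch 2.2 (add (q4 implies not q2)):
        (q4 implies not q2): β-rule — branch into not q4  //  not q2.
          branch 2.2.1 (add not q4):
            ○ open, literals {q1=F, q4=F}.
          branch 2.2.2 (add not q2):
            ○ open, literals {q1=F, q2=F, q4=F}.
1 branch closed, 7 open.
Each open branch fixes some atoms; the unmentioned ones are free. Counting distinct full assignments: branch {q1=T, q3=T, q4=T} (q2) contributes 2 new; branch {q1=T, q3=T, q4=T} (q2) contributes 0 new; branch {q1=T, q2=F, q4=T} (q3) contributes 1 new; branch {q1=F, q3=T, q4=F} (q2) contributes 2 new; branch {q1=F, q3=T, q4=F} (q2) contributes 0 new; branch {q1=F, q4=F} (q2, q3) contributes 2 new; branch {q1=F, q2=F, q4=F} (q3) contributes 0 new. Total: 7.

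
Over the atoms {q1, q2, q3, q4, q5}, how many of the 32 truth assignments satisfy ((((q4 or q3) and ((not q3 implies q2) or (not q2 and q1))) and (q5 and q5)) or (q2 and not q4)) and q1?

Initial set: {(((((q4 or q3) and ((not q3 implies q2) or (not q2 and q1))) and (q5 and q5)) or (q2 and not q4)) and q1)}.
(((((q4 or q3) and ((not q3 implies q2) or (not q2 and q1))) and (q5 and q5)) or (q2 and not q4)) and q1): α-rule — add ((((q4 or q3) and ((not q3 implies q2) or (not q2 and q1))) and (q5 and q5)) or (q2 and not q4)), q1.
((((q4 or q3) and ((not q3 implies q2) or (not q2 and q1))) and (q5 and q5)) or (q2 and not q4)): β-rule — branch into (((q4 or q3) and ((not q3 implies q2) or (not q2 and q1))) and (q5 and q5))  //  (q2 and not q4).
  branch 1 (add (((q4 or q3) and ((not q3 implies q2) or (not q2 and q1))) and (q5 and q5))):
    (((q4 or q3) and ((not q3 implies q2) or (not q2 and q1))) and (q5 and q5)): α-rule — add ((q4 or q3) and ((not q3 implies q2) or (not q2 and q1))), (q5 and q5).
    ((q4 or q3) and ((not q3 implies q2) or (not q2 and q1))): α-rule — add (q4 or q3), ((not q3 implies q2) or (not q2 and q1)).
    (q5 and q5): α-rule — add q5, q5.
    (q4 or q3): β-rule — branch into q4  //  q3.
      branch 1.1 (add q4):
        ((not q3 implies q2) or (not q2 and q1)): β-rule — branch into (not q3 implies q2)  //  (not q2 and q1).
          branch 1.1.1 (add (not q3 implies q2)):
            (not q3 implies q2): β-rule — branch into not not q3  //  q2.
              branch 1.1.1.1 (add not not q3):
                ○ open, literals {q1=1, q3=1, q4=1, q5=1}.
              branch 1.1.1.2 (add q2):
                ○ open, literals {q1=1, q2=1, q4=1, q5=1}.
          branch 1.1.2 (add (not q2 and q1)):
            (not q2 and q1): α-rule — add not q2, q1.
            ○ open, literals {q1=1, q2=0, q4=1, q5=1}.
      branch 1.2 (add q3):
        ((not q3 implies q2) or (not q2 and q1)): β-rule — branch into (not q3 implies q2)  //  (not q2 and q1).
          branch 1.2.1 (add (not q3 implies q2)):
            (not q3 implies q2): β-rule — branch into not not q3  //  q2.
              branch 1.2.1.1 (add not not q3):
                ○ open, literals {q1=1, q3=1, q5=1}.
              branch 1.2.1.2 (add q2):
                ○ open, literals {q1=1, q2=1, q3=1, q5=1}.
          branch 1.2.2 (add (not q2 and q1)):
            (not q2 and q1): α-rule — add not q2, q1.
            ○ open, literals {q1=1, q2=0, q3=1, q5=1}.
  branch 2 (add (q2 and not q4)):
    (q2 and not q4): α-rule — add q2, not q4.
    ○ open, literals {q1=1, q2=1, q4=0}.
0 branches closed, 7 open.
Each open branch fixes some atoms; the unmentioned ones are free. Counting distinct full assignments: branch {q1=1, q3=1, q4=1, q5=1} (q2) contributes 2 new; branch {q1=1, q2=1, q4=1, q5=1} (q3) contributes 1 new; branch {q1=1, q2=0, q4=1, q5=1} (q3) contributes 1 new; branch {q1=1, q3=1, q5=1} (q2, q4) contributes 2 new; branch {q1=1, q2=1, q3=1, q5=1} (q4) contributes 0 new; branch {q1=1, q2=0, q3=1, q5=1} (q4) contributes 0 new; branch {q1=1, q2=1, q4=0} (q3, q5) contributes 3 new. Total: 9.

9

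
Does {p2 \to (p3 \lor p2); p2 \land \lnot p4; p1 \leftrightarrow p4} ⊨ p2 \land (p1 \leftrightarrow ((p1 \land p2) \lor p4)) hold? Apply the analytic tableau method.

Yes

Initial set: {(p2 \to (p3 \lor p2)); (p2 \land \lnot p4); (p1 \leftrightarrow p4); \lnot (p2 \land (p1 \leftrightarrow ((p1 \land p2) \lor p4)))}.
(p2 \land \lnot p4): α-rule — add p2, \lnot p4.
(p2 \to (p3 \lor p2)): β-rule — branch into \lnot p2  //  (p3 \lor p2).
  branch 1 (add \lnot p2):
    × closes — contains both p2 and \lnot p2.
  branch 2 (add (p3 \lor p2)):
    (p1 \leftrightarrow p4): β-rule — branch into p1, p4  //  \lnot p1, \lnot p4.
      branch 2.1 (add p1, p4):
        × closes — contains both p4 and \lnot p4.
      branch 2.2 (add \lnot p1, \lnot p4):
        \lnot (p2 \land (p1 \leftrightarrow ((p1 \land p2) \lor p4))): β-rule — branch into \lnot p2  //  \lnot (p1 \leftrightarrow ((p1 \land p2) \lor p4)).
          branch 2.2.1 (add \lnot p2):
            × closes — contains both p2 and \lnot p2.
          branch 2.2.2 (add \lnot (p1 \leftrightarrow ((p1 \land p2) \lor p4))):
            (p3 \lor p2): β-rule — branch into p3  //  p2.
              branch 2.2.2.1 (add p3):
                \lnot (p1 \leftrightarrow ((p1 \land p2) \lor p4)): β-rule — branch into p1, \lnot ((p1 \land p2) \lor p4)  //  \lnot p1, ((p1 \land p2) \lor p4).
                  branch 2.2.2.1.1 (add p1, \lnot ((p1 \land p2) \lor p4)):
                    × closes — contains both p1 and \lnot p1.
                  branch 2.2.2.1.2 (add \lnot p1, ((p1 \land p2) \lor p4)):
                    ((p1 \land p2) \lor p4): β-rule — branch into (p1 \land p2)  //  p4.
                      branch 2.2.2.1.2.1 (add (p1 \land p2)):
                        (p1 \land p2): α-rule — add p1, p2.
                        × closes — contains both p1 and \lnot p1.
                      branch 2.2.2.1.2.2 (add p4):
                        × closes — contains both p4 and \lnot p4.
              branch 2.2.2.2 (add p2):
                \lnot (p1 \leftrightarrow ((p1 \land p2) \lor p4)): β-rule — branch into p1, \lnot ((p1 \land p2) \lor p4)  //  \lnot p1, ((p1 \land p2) \lor p4).
                  branch 2.2.2.2.1 (add p1, \lnot ((p1 \land p2) \lor p4)):
                    × closes — contains both p1 and \lnot p1.
                  branch 2.2.2.2.2 (add \lnot p1, ((p1 \land p2) \lor p4)):
                    ((p1 \land p2) \lor p4): β-rule — branch into (p1 \land p2)  //  p4.
                      branch 2.2.2.2.2.1 (add (p1 \land p2)):
                        (p1 \land p2): α-rule — add p1, p2.
                        × closes — contains both p1 and \lnot p1.
                      branch 2.2.2.2.2.2 (add p4):
                        × closes — contains both p4 and \lnot p4.
All 9 branches close.
Every branch closed, so the premises entail the conclusion.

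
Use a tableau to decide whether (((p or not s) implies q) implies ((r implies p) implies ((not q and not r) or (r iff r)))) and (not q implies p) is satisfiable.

Satisfiable

Initial set: {((((p or not s) implies q) implies ((r implies p) implies ((not q and not r) or (r iff r)))) and (not q implies p))}.
((((p or not s) implies q) implies ((r implies p) implies ((not q and not r) or (r iff r)))) and (not q implies p)): α-rule — add (((p or not s) implies q) implies ((r implies p) implies ((not q and not r) or (r iff r)))), (not q implies p).
(((p or not s) implies q) implies ((r implies p) implies ((not q and not r) or (r iff r)))): β-rule — branch into not ((p or not s) implies q)  //  ((r implies p) implies ((not q and not r) or (r iff r))).
  branch 1 (add not ((p or not s) implies q)):
    not ((p or not s) implies q): α-rule — add (p or not s), not q.
    (not q implies p): β-rule — branch into not not q  //  p.
      branch 1.1 (add not not q):
        × closes — contains both q and not q.
      branch 1.2 (add p):
        (p or not s): β-rule — branch into p  //  not s.
          branch 1.2.1 (add p):
            ○ open, literals {p=T, q=F}.
          branch 1.2.2 (add not s):
            ○ open, literals {p=T, q=F, s=F}.
  branch 2 (add ((r implies p) implies ((not q and not r) or (r iff r)))):
    (not q implies p): β-rule — branch into not not q  //  p.
      branch 2.1 (add not not q):
        ((r implies p) implies ((not q and not r) or (r iff r))): β-rule — branch into not (r implies p)  //  ((not q and not r) or (r iff r)).
          branch 2.1.1 (add not (r implies p)):
            not (r implies p): α-rule — add r, not p.
            ○ open, literals {p=F, q=T, r=T}.
          branch 2.1.2 (add ((not q and not r) or (r iff r))):
            ((not q and not r) or (r iff r)): β-rule — branch into (not q and not r)  //  (r iff r).
              branch 2.1.2.1 (add (not q and not r)):
                (not q and not r): α-rule — add not q, not r.
                × closes — contains both q and not q.
              branch 2.1.2.2 (add (r iff r)):
                (r iff r): β-rule — branch into r, r  //  not r, not r.
                  branch 2.1.2.2.1 (add r, r):
                    ○ open, literals {q=T, r=T}.
                  branch 2.1.2.2.2 (add not r, not r):
                    ○ open, literals {q=T, r=F}.
      branch 2.2 (add p):
        ((r implies p) implies ((not q and not r) or (r iff r))): β-rule — branch into not (r implies p)  //  ((not q and not r) or (r iff r)).
          branch 2.2.1 (add not (r implies p)):
            not (r implies p): α-rule — add r, not p.
            × closes — contains both p and not p.
          branch 2.2.2 (add ((not q and not r) or (r iff r))):
            ((not q and not r) or (r iff r)): β-rule — branch into (not q and not r)  //  (r iff r).
              branch 2.2.2.1 (add (not q and not r)):
                (not q and not r): α-rule — add not q, not r.
                ○ open, literals {p=T, q=F, r=F}.
              branch 2.2.2.2 (add (r iff r)):
                (r iff r): β-rule — branch into r, r  //  not r, not r.
                  branch 2.2.2.2.1 (add r, r):
                    ○ open, literals {p=T, r=T}.
                  branch 2.2.2.2.2 (add not r, not r):
                    ○ open, literals {p=T, r=F}.
3 branches closed, 8 open.
An open branch gives a satisfying assignment: p=T, q=F.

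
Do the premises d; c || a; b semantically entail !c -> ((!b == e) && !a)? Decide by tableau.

No

Initial set: {d; (c || a); b; !(!c -> ((!b == e) && !a))}.
!(!c -> ((!b == e) && !a)): α-rule — add !c, !((!b == e) && !a).
(c || a): β-rule — branch into c  //  a.
  branch 1 (add c):
    × closes — contains both c and !c.
  branch 2 (add a):
    !((!b == e) && !a): β-rule — branch into !(!b == e)  //  !!a.
      branch 2.1 (add !(!b == e)):
        !(!b == e): β-rule — branch into !b, !e  //  !!b, e.
          branch 2.1.1 (add !b, !e):
            × closes — contains both b and !b.
          branch 2.1.2 (add !!b, e):
            ○ open, literals {a=1, b=1, c=0, d=1, e=1}.
      branch 2.2 (add !!a):
        ○ open, literals {a=1, b=1, c=0, d=1}.
2 branches closed, 2 open.
An open branch gives a countermodel: a=1, b=1, c=0, d=1, e=1 (unmentioned atoms arbitrary); the premises hold there but the conclusion fails.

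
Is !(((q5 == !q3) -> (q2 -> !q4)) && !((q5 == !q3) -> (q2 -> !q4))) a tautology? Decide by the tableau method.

Assume the negation and expand:
Initial set: {!!(((q5 == !q3) -> (q2 -> !q4)) && !((q5 == !q3) -> (q2 -> !q4)))}.
!!(((q5 == !q3) -> (q2 -> !q4)) && !((q5 == !q3) -> (q2 -> !q4))): α-rule — add ((q5 == !q3) -> (q2 -> !q4)), !((q5 == !q3) -> (q2 -> !q4)).
!((q5 == !q3) -> (q2 -> !q4)): α-rule — add (q5 == !q3), !(q2 -> !q4).
!(q2 -> !q4): α-rule — add q2, !!q4.
((q5 == !q3) -> (q2 -> !q4)): β-rule — branch into !(q5 == !q3)  //  (q2 -> !q4).
  branch 1 (add !(q5 == !q3)):
    (q5 == !q3): β-rule — branch into q5, !q3  //  !q5, !!q3.
      branch 1.1 (add q5, !q3):
        !(q5 == !q3): β-rule — branch into q5, !!q3  //  !q5, !q3.
          branch 1.1.1 (add q5, !!q3):
            × closes — contains both q3 and !q3.
          branch 1.1.2 (add !q5, !q3):
            × closes — contains both q5 and !q5.
      branch 1.2 (add !q5, !!q3):
        !(q5 == !q3): β-rule — branch into q5, !!q3  //  !q5, !q3.
          branch 1.2.1 (add q5, !!q3):
            × closes — contains both q5 and !q5.
          branch 1.2.2 (add !q5, !q3):
            × closes — contains both q3 and !q3.
  branch 2 (add (q2 -> !q4)):
    (q5 == !q3): β-rule — branch into q5, !q3  //  !q5, !!q3.
      branch 2.1 (add q5, !q3):
        (q2 -> !q4): β-rule — branch into !q2  //  !q4.
          branch 2.1.1 (add !q2):
            × closes — contains both q2 and !q2.
          branch 2.1.2 (add !q4):
            × closes — contains both q4 and !q4.
      branch 2.2 (add !q5, !!q3):
        (q2 -> !q4): β-rule — branch into !q2  //  !q4.
          branch 2.2.1 (add !q2):
            × closes — contains both q2 and !q2.
          branch 2.2.2 (add !q4):
            × closes — contains both q4 and !q4.
All 8 branches close.
Every branch closed, so the negation is unsatisfiable and the formula is valid.

Valid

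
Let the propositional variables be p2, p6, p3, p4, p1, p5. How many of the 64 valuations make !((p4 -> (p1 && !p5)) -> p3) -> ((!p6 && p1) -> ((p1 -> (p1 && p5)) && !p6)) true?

60

Initial set: {(!((p4 -> (p1 && !p5)) -> p3) -> ((!p6 && p1) -> ((p1 -> (p1 && p5)) && !p6)))}.
(!((p4 -> (p1 && !p5)) -> p3) -> ((!p6 && p1) -> ((p1 -> (p1 && p5)) && !p6))): β-rule — branch into !!((p4 -> (p1 && !p5)) -> p3)  //  ((!p6 && p1) -> ((p1 -> (p1 && p5)) && !p6)).
  branch 1 (add !!((p4 -> (p1 && !p5)) -> p3)):
    !!((p4 -> (p1 && !p5)) -> p3): β-rule — branch into !(p4 -> (p1 && !p5))  //  p3.
      branch 1.1 (add !(p4 -> (p1 && !p5))):
        !(p4 -> (p1 && !p5)): α-rule — add p4, !(p1 && !p5).
        !(p1 && !p5): β-rule — branch into !p1  //  !!p5.
          branch 1.1.1 (add !p1):
            ○ open, literals {p1=F, p4=T}.
          branch 1.1.2 (add !!p5):
            ○ open, literals {p4=T, p5=T}.
      branch 1.2 (add p3):
        ○ open, literals {p3=T}.
  branch 2 (add ((!p6 && p1) -> ((p1 -> (p1 && p5)) && !p6))):
    ((!p6 && p1) -> ((p1 -> (p1 && p5)) && !p6)): β-rule — branch into !(!p6 && p1)  //  ((p1 -> (p1 && p5)) && !p6).
      branch 2.1 (add !(!p6 && p1)):
        !(!p6 && p1): β-rule — branch into !!p6  //  !p1.
          branch 2.1.1 (add !!p6):
            ○ open, literals {p6=T}.
          branch 2.1.2 (add !p1):
            ○ open, literals {p1=F}.
      branch 2.2 (add ((p1 -> (p1 && p5)) && !p6)):
        ((p1 -> (p1 && p5)) && !p6): α-rule — add (p1 -> (p1 && p5)), !p6.
        (p1 -> (p1 && p5)): β-rule — branch into !p1  //  (p1 && p5).
          branch 2.2.1 (add !p1):
            ○ open, literals {p1=F, p6=F}.
          branch 2.2.2 (add (p1 && p5)):
            (p1 && p5): α-rule — add p1, p5.
            ○ open, literals {p1=T, p5=T, p6=F}.
0 branches closed, 7 open.
Each open branch fixes some atoms; the unmentioned ones are free. Counting distinct full assignments: branch {p1=F, p4=T} (p2, p6, p3, p5) contributes 16 new; branch {p4=T, p5=T} (p2, p6, p3, p1) contributes 8 new; branch {p3=T} (p2, p6, p4, p1, p5) contributes 20 new; branch {p6=T} (p2, p3, p4, p1, p5) contributes 10 new; branch {p1=F} (p2, p6, p3, p4, p5) contributes 4 new; branch {p1=F, p6=F} (p2, p3, p4, p5) contributes 0 new; branch {p1=T, p5=T, p6=F} (p2, p3, p4) contributes 2 new. Total: 60.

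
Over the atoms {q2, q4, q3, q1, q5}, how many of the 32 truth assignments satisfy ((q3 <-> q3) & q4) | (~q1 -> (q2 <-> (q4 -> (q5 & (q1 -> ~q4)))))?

28

Initial set: {(((q3 <-> q3) & q4) | (~q1 -> (q2 <-> (q4 -> (q5 & (q1 -> ~q4))))))}.
(((q3 <-> q3) & q4) | (~q1 -> (q2 <-> (q4 -> (q5 & (q1 -> ~q4)))))): β-rule — branch into ((q3 <-> q3) & q4)  //  (~q1 -> (q2 <-> (q4 -> (q5 & (q1 -> ~q4))))).
  branch 1 (add ((q3 <-> q3) & q4)):
    ((q3 <-> q3) & q4): α-rule — add (q3 <-> q3), q4.
    (q3 <-> q3): β-rule — branch into q3, q3  //  ~q3, ~q3.
      branch 1.1 (add q3, q3):
        ○ open, literals {q3=1, q4=1}.
      branch 1.2 (add ~q3, ~q3):
        ○ open, literals {q3=0, q4=1}.
  branch 2 (add (~q1 -> (q2 <-> (q4 -> (q5 & (q1 -> ~q4)))))):
    (~q1 -> (q2 <-> (q4 -> (q5 & (q1 -> ~q4))))): β-rule — branch into ~~q1  //  (q2 <-> (q4 -> (q5 & (q1 -> ~q4)))).
      branch 2.1 (add ~~q1):
        ○ open, literals {q1=1}.
      branch 2.2 (add (q2 <-> (q4 -> (q5 & (q1 -> ~q4))))):
        (q2 <-> (q4 -> (q5 & (q1 -> ~q4)))): β-rule — branch into q2, (q4 -> (q5 & (q1 -> ~q4)))  //  ~q2, ~(q4 -> (q5 & (q1 -> ~q4))).
          branch 2.2.1 (add q2, (q4 -> (q5 & (q1 -> ~q4)))):
            (q4 -> (q5 & (q1 -> ~q4))): β-rule — branch into ~q4  //  (q5 & (q1 -> ~q4)).
              branch 2.2.1.1 (add ~q4):
                ○ open, literals {q2=1, q4=0}.
              branch 2.2.1.2 (add (q5 & (q1 -> ~q4))):
                (q5 & (q1 -> ~q4)): α-rule — add q5, (q1 -> ~q4).
                (q1 -> ~q4): β-rule — branch into ~q1  //  ~q4.
                  branch 2.2.1.2.1 (add ~q1):
                    ○ open, literals {q1=0, q2=1, q5=1}.
                  branch 2.2.1.2.2 (add ~q4):
                    ○ open, literals {q2=1, q4=0, q5=1}.
          branch 2.2.2 (add ~q2, ~(q4 -> (q5 & (q1 -> ~q4)))):
            ~(q4 -> (q5 & (q1 -> ~q4))): α-rule — add q4, ~(q5 & (q1 -> ~q4)).
            ~(q5 & (q1 -> ~q4)): β-rule — branch into ~q5  //  ~(q1 -> ~q4).
              branch 2.2.2.1 (add ~q5):
                ○ open, literals {q2=0, q4=1, q5=0}.
              branch 2.2.2.2 (add ~(q1 -> ~q4)):
                ~(q1 -> ~q4): α-rule — add q1, ~~q4.
                ○ open, literals {q1=1, q2=0, q4=1}.
0 branches closed, 8 open.
Each open branch fixes some atoms; the unmentioned ones are free. Counting distinct full assignments: branch {q3=1, q4=1} (q2, q1, q5) contributes 8 new; branch {q3=0, q4=1} (q2, q1, q5) contributes 8 new; branch {q1=1} (q2, q4, q3, q5) contributes 8 new; branch {q2=1, q4=0} (q3, q1, q5) contributes 4 new; branch {q1=0, q2=1, q5=1} (q4, q3) contributes 0 new; branch {q2=1, q4=0, q5=1} (q3, q1) contributes 0 new; branch {q2=0, q4=1, q5=0} (q3, q1) contributes 0 new; branch {q1=1, q2=0, q4=1} (q3, q5) contributes 0 new. Total: 28.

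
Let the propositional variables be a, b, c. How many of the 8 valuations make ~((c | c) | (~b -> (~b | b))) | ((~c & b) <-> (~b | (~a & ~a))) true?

Initial set: {(~((c | c) | (~b -> (~b | b))) | ((~c & b) <-> (~b | (~a & ~a))))}.
(~((c | c) | (~b -> (~b | b))) | ((~c & b) <-> (~b | (~a & ~a)))): β-rule — branch into ~((c | c) | (~b -> (~b | b)))  //  ((~c & b) <-> (~b | (~a & ~a))).
  branch 1 (add ~((c | c) | (~b -> (~b | b)))):
    ~((c | c) | (~b -> (~b | b))): α-rule — add ~(c | c), ~(~b -> (~b | b)).
    ~(c | c): α-rule — add ~c, ~c.
    ~(~b -> (~b | b)): α-rule — add ~b, ~(~b | b).
    ~(~b | b): α-rule — add ~~b, ~b.
    × closes — contains both b and ~b.
  branch 2 (add ((~c & b) <-> (~b | (~a & ~a)))):
    ((~c & b) <-> (~b | (~a & ~a))): β-rule — branch into (~c & b), (~b | (~a & ~a))  //  ~(~c & b), ~(~b | (~a & ~a)).
      branch 2.1 (add (~c & b), (~b | (~a & ~a))):
        (~c & b): α-rule — add ~c, b.
        (~b | (~a & ~a)): β-rule — branch into ~b  //  (~a & ~a).
          branch 2.1.1 (add ~b):
            × closes — contains both b and ~b.
          branch 2.1.2 (add (~a & ~a)):
            (~a & ~a): α-rule — add ~a, ~a.
            ○ open, literals {a=false, b=true, c=false}.
      branch 2.2 (add ~(~c & b), ~(~b | (~a & ~a))):
        ~(~b | (~a & ~a)): α-rule — add ~~b, ~(~a & ~a).
        ~(~c & b): β-rule — branch into ~~c  //  ~b.
          branch 2.2.1 (add ~~c):
            ~(~a & ~a): β-rule — branch into ~~a  //  ~~a.
              branch 2.2.1.1 (add ~~a):
                ○ open, literals {a=true, b=true, c=true}.
              branch 2.2.1.2 (add ~~a):
                ○ open, literals {a=true, b=true, c=true}.
          branch 2.2.2 (add ~b):
            × closes — contains both b and ~b.
3 branches closed, 3 open.
Each open branch fixes some atoms; the unmentioned ones are free. Counting distinct full assignments: branch {a=false, b=true, c=false} (none free) contributes 1 new; branch {a=true, b=true, c=true} (none free) contributes 1 new; branch {a=true, b=true, c=true} (none free) contributes 0 new. Total: 2.

2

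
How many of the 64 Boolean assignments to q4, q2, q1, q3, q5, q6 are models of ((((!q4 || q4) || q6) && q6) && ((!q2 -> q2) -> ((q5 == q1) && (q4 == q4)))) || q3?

Initial set: {T (((((!q4 || q4) || q6) && q6) && ((!q2 -> q2) -> ((q5 == q1) && (q4 == q4)))) || q3)}.
T (((((!q4 || q4) || q6) && q6) && ((!q2 -> q2) -> ((q5 == q1) && (q4 == q4)))) || q3): β-rule — branch into T ((((!q4 || q4) || q6) && q6) && ((!q2 -> q2) -> ((q5 == q1) && (q4 == q4))))  //  T q3.
  branch 1 (add T ((((!q4 || q4) || q6) && q6) && ((!q2 -> q2) -> ((q5 == q1) && (q4 == q4))))):
    T ((((!q4 || q4) || q6) && q6) && ((!q2 -> q2) -> ((q5 == q1) && (q4 == q4)))): α-rule — add T (((!q4 || q4) || q6) && q6), T ((!q2 -> q2) -> ((q5 == q1) && (q4 == q4))).
    T (((!q4 || q4) || q6) && q6): α-rule — add T ((!q4 || q4) || q6), T q6.
    T ((!q2 -> q2) -> ((q5 == q1) && (q4 == q4))): β-rule — branch into F (!q2 -> q2)  //  T ((q5 == q1) && (q4 == q4)).
      branch 1.1 (add F (!q2 -> q2)):
        F (!q2 -> q2): α-rule — add T !q2, F q2.
        T ((!q4 || q4) || q6): β-rule — branch into T (!q4 || q4)  //  T q6.
          branch 1.1.1 (add T (!q4 || q4)):
            T (!q4 || q4): β-rule — branch into T !q4  //  T q4.
              branch 1.1.1.1 (add T !q4):
                ○ open, literals {q2=F, q4=F, q6=T}.
              branch 1.1.1.2 (add T q4):
                ○ open, literals {q2=F, q4=T, q6=T}.
          branch 1.1.2 (add T q6):
            ○ open, literals {q2=F, q6=T}.
      branch 1.2 (add T ((q5 == q1) && (q4 == q4))):
        T ((q5 == q1) && (q4 == q4)): α-rule — add T (q5 == q1), T (q4 == q4).
        T ((!q4 || q4) || q6): β-rule — branch into T (!q4 || q4)  //  T q6.
          branch 1.2.1 (add T (!q4 || q4)):
            T (q5 == q1): β-rule — branch into T q5, T q1  //  F q5, F q1.
              branch 1.2.1.1 (add T q5, T q1):
                T (q4 == q4): β-rule — branch into T q4, T q4  //  F q4, F q4.
                  branch 1.2.1.1.1 (add T q4, T q4):
                    T (!q4 || q4): β-rule — branch into T !q4  //  T q4.
                      branch 1.2.1.1.1.1 (add T !q4):
                        × closes — contains both q4 and !q4.
                      branch 1.2.1.1.1.2 (add T q4):
                        ○ open, literals {q1=T, q4=T, q5=T, q6=T}.
                  branch 1.2.1.1.2 (add F q4, F q4):
                    T (!q4 || q4): β-rule — branch into T !q4  //  T q4.
                      branch 1.2.1.1.2.1 (add T !q4):
                        ○ open, literals {q1=T, q4=F, q5=T, q6=T}.
                      branch 1.2.1.1.2.2 (add T q4):
                        × closes — contains both q4 and !q4.
              branch 1.2.1.2 (add F q5, F q1):
                T (q4 == q4): β-rule — branch into T q4, T q4  //  F q4, F q4.
                  branch 1.2.1.2.1 (add T q4, T q4):
                    T (!q4 || q4): β-rule — branch into T !q4  //  T q4.
                      branch 1.2.1.2.1.1 (add T !q4):
                        × closes — contains both q4 and !q4.
                      branch 1.2.1.2.1.2 (add T q4):
                        ○ open, literals {q1=F, q4=T, q5=F, q6=T}.
                  branch 1.2.1.2.2 (add F q4, F q4):
                    T (!q4 || q4): β-rule — branch into T !q4  //  T q4.
                      branch 1.2.1.2.2.1 (add T !q4):
                        ○ open, literals {q1=F, q4=F, q5=F, q6=T}.
                      branch 1.2.1.2.2.2 (add T q4):
                        × closes — contains both q4 and !q4.
          branch 1.2.2 (add T q6):
            T (q5 == q1): β-rule — branch into T q5, T q1  //  F q5, F q1.
              branch 1.2.2.1 (add T q5, T q1):
                T (q4 == q4): β-rule — branch into T q4, T q4  //  F q4, F q4.
                  branch 1.2.2.1.1 (add T q4, T q4):
                    ○ open, literals {q1=T, q4=T, q5=T, q6=T}.
                  branch 1.2.2.1.2 (add F q4, F q4):
                    ○ open, literals {q1=T, q4=F, q5=T, q6=T}.
              branch 1.2.2.2 (add F q5, F q1):
                T (q4 == q4): β-rule — branch into T q4, T q4  //  F q4, F q4.
                  branch 1.2.2.2.1 (add T q4, T q4):
                    ○ open, literals {q1=F, q4=T, q5=F, q6=T}.
                  branch 1.2.2.2.2 (add F q4, F q4):
                    ○ open, literals {q1=F, q4=F, q5=F, q6=T}.
  branch 2 (add T q3):
    ○ open, literals {q3=T}.
4 branches closed, 12 open.
Each open branch fixes some atoms; the unmentioned ones are free. Counting distinct full assignments: branch {q2=F, q4=F, q6=T} (q1, q3, q5) contributes 8 new; branch {q2=F, q4=T, q6=T} (q1, q3, q5) contributes 8 new; branch {q2=F, q6=T} (q4, q1, q3, q5) contributes 0 new; branch {q1=T, q4=T, q5=T, q6=T} (q2, q3) contributes 2 new; branch {q1=T, q4=F, q5=T, q6=T} (q2, q3) contributes 2 new; branch {q1=F, q4=T, q5=F, q6=T} (q2, q3) contributes 2 new; branch {q1=F, q4=F, q5=F, q6=T} (q2, q3) contributes 2 new; branch {q1=T, q4=T, q5=T, q6=T} (q2, q3) contributes 0 new; branch {q1=T, q4=F, q5=T, q6=T} (q2, q3) contributes 0 new; branch {q1=F, q4=T, q5=F, q6=T} (q2, q3) contributes 0 new; branch {q1=F, q4=F, q5=F, q6=T} (q2, q3) contributes 0 new; branch {q3=T} (q4, q2, q1, q5, q6) contributes 20 new. Total: 44.

44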